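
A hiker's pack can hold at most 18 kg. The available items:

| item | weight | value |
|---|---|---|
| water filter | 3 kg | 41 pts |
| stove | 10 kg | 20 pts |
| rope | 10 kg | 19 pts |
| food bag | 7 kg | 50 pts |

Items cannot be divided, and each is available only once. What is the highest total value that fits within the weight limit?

This is a 0/1 knapsack; check combinations near the capacity.
- water filter+food bag: weight 3+7=10, value 41+50=91
- stove+food bag: weight 10+7=17, value 20+50=70
- rope+food bag: weight 10+7=17, value 19+50=69
- water filter+stove: weight 3+10=13, value 41+20=61
- water filter+rope: weight 3+10=13, value 41+19=60
Best: 91 pts.

91 pts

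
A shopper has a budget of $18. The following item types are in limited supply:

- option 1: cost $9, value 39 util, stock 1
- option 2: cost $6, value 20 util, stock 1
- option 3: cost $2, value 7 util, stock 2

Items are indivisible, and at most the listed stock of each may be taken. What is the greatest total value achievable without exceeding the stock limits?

Top feasible selections:
- 1×option 1 + 1×option 2 + 1×option 3: cost 17, value 66
- 1×option 1 + 1×option 2: cost 15, value 59
- 1×option 1 + 2×option 3: cost 13, value 53
- 1×option 1 + 1×option 3: cost 11, value 46
Best: 66 util.

66 util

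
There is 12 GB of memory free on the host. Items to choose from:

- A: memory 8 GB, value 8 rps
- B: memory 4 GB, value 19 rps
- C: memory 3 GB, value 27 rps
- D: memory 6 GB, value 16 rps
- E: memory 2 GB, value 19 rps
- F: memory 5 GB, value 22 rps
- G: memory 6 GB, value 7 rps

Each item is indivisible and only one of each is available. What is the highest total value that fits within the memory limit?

68 rps

This is a 0/1 knapsack; check combinations near the capacity.
- C+E+F: memory 3+2+5=10, value 27+19+22=68
- B+C+F: memory 4+3+5=12, value 19+27+22=68
- B+C+E: memory 4+3+2=9, value 19+27+19=65
- C+D+E: memory 3+6+2=11, value 27+16+19=62
- B+E+F: memory 4+2+5=11, value 19+19+22=60
Best: 68 rps.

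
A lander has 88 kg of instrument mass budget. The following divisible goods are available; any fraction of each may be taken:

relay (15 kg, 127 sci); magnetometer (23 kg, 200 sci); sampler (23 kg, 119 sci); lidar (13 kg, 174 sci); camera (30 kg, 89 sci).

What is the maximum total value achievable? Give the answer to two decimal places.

Take in order of value per unit:
- lidar (174/13 per unit): all 13 → value 174, running total 174.00
- magnetometer (200/23 per unit): all 23 → value 200, running total 374.00
- relay (127/15 per unit): all 15 → value 127, running total 501.00
- sampler (119/23 per unit): all 23 → value 119, running total 620.00
- camera (89/30 per unit): 14 of 30 → value 14×89/30 = 41.5333, running total 661.53
Total 661.53.

661.53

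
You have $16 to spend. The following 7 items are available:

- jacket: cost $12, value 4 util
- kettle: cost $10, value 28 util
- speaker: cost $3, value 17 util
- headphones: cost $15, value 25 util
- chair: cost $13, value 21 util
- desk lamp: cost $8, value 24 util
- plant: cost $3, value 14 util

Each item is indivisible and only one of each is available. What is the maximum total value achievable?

Check high-value combinations within $16:
- kettle+speaker+plant: cost 10+3+3=16, value 28+17+14=59
- speaker+desk lamp+plant: cost 3+8+3=14, value 17+24+14=55
- kettle+speaker: cost 10+3=13, value 28+17=45
- kettle+plant: cost 10+3=13, value 28+14=42
- speaker+desk lamp: cost 3+8=11, value 17+24=41
Best: 59 util.

59 util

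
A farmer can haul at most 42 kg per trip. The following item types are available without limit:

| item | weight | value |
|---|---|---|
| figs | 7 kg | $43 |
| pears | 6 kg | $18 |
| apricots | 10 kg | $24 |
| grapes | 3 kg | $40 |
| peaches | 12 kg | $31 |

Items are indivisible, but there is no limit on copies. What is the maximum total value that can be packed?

Best value-per-unit is grapes at 40/3, and filling with it alone uses weight 14×3=42. No mix of the others beats 14×40 = 560.

$560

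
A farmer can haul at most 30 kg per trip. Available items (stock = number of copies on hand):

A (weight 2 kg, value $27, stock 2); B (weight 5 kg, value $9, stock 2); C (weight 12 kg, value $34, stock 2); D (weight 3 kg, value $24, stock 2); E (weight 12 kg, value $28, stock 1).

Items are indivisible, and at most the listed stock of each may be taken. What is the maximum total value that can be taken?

$145

Top feasible selections:
- 2×A + 1×B + 1×C + 2×D: weight 27, value 145
- 2×A + 1×B + 2×D + 1×E: weight 27, value 139
Best: $145.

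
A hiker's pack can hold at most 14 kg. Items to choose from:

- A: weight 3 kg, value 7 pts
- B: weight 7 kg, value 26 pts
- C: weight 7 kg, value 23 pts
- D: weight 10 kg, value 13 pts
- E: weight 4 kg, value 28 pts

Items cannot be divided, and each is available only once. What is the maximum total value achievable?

Check high-value combinations within 14 kg:
- A+B+E: weight 3+7+4=14, value 7+26+28=61
- A+C+E: weight 3+7+4=14, value 7+23+28=58
- B+E: weight 7+4=11, value 26+28=54
- C+E: weight 7+4=11, value 23+28=51
- B+C: weight 7+7=14, value 26+23=49
Best: 61 pts.

61 pts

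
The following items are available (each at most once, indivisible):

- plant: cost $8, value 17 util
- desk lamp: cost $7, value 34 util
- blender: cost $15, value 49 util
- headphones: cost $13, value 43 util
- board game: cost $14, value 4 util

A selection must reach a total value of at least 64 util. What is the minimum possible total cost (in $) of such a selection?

Subsets with value ≥ 64, sorted by total cost:
- desk lamp+headphones: cost 20, value 77
- desk lamp+blender: cost 22, value 83
- plant+blender: cost 23, value 66
Minimum cost: 20 $.

20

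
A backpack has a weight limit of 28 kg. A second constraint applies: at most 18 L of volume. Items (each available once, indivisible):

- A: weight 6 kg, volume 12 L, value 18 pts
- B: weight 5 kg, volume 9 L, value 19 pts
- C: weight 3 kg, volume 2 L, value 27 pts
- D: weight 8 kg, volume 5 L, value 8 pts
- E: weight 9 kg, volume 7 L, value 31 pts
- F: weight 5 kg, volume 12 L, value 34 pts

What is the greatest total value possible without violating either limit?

77 pts

Feasible sets respecting both limits:
- B+C+E: weight 17, volume 18, value 77
- C+D+E: weight 20, volume 14, value 66
- C+F: weight 8, volume 14, value 61
- C+E: weight 12, volume 9, value 58
Best: 77 pts.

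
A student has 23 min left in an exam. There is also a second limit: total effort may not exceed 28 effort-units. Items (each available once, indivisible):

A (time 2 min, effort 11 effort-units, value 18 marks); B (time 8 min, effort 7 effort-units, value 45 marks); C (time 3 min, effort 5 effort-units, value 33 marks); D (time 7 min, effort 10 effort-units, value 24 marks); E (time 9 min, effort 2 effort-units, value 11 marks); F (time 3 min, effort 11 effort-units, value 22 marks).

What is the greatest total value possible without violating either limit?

Feasible sets respecting both limits:
- B+C+E+F: time 23, effort 25, value 111
- A+B+C+E: time 22, effort 25, value 107
- B+C+D: time 18, effort 22, value 102
- B+C+F: time 14, effort 23, value 100
Best: 111 marks.

111 marks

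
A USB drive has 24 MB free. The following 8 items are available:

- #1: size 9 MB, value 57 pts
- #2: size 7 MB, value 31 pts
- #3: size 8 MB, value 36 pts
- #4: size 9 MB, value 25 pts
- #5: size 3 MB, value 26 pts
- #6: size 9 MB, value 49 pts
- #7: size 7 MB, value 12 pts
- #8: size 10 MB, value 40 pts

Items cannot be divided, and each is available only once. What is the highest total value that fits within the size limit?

Check high-value combinations within 24 MB:
- #1+#5+#6: size 9+3+9=21, value 57+26+49=132
- #1+#2+#3: size 9+7+8=24, value 57+31+36=124
- #1+#5+#8: size 9+3+10=22, value 57+26+40=123
- #1+#3+#5: size 9+8+3=20, value 57+36+26=119
- #2+#3+#6: size 7+8+9=24, value 31+36+49=116
Best: 132 pts.

132 pts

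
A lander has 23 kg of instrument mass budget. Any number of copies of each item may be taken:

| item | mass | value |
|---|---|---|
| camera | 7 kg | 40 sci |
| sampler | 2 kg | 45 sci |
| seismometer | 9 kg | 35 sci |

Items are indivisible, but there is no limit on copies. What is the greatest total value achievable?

Best value-per-unit is sampler at 45/2, and filling with it alone uses mass 11×2=22. No mix of the others beats 11×45 = 495.

495 sci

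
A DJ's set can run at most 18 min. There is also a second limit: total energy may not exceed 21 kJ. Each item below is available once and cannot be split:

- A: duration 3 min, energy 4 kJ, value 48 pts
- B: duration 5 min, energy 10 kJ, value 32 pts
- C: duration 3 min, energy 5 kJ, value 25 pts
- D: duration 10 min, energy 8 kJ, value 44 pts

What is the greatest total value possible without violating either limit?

Feasible sets respecting both limits:
- A+C+D: duration 16, energy 17, value 117
- A+B+C: duration 11, energy 19, value 105
- A+D: duration 13, energy 12, value 92
- A+B: duration 8, energy 14, value 80
Best: 117 pts.

117 pts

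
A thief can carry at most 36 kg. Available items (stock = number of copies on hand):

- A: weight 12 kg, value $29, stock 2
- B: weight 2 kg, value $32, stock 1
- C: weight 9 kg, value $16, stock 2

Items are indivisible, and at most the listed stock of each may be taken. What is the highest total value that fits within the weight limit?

Best selections within weight 36 and stock limits:
- 2×A + 1×B + 1×C: weight 35, value 106
- 1×A + 1×B + 2×C: weight 32, value 93
- 2×A + 1×B: weight 26, value 90
- 1×A + 1×B + 1×C: weight 23, value 77
Best: $106.

$106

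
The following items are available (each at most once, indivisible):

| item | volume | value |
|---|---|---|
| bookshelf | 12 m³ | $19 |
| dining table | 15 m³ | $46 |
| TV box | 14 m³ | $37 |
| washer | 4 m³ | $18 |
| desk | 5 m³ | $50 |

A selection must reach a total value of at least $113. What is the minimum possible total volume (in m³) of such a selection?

24

Subsets with value ≥ 113, sorted by total volume:
- dining table+washer+desk: volume 24, value 114
- bookshelf+dining table+desk: volume 32, value 115
- dining table+TV box+desk: volume 34, value 133
- bookshelf+TV box+washer+desk: volume 35, value 124
Minimum volume: 24 m³.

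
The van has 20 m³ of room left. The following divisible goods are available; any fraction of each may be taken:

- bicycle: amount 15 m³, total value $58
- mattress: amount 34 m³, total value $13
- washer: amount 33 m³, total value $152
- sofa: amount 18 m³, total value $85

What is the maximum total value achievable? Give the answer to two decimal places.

Take in order of value per unit:
- sofa (85/18 per unit): all 18 → value 85, running total 85.00
- washer (152/33 per unit): 2 of 33 → value 2×152/33 = 9.2121, running total 94.21
Total 94.21.

94.21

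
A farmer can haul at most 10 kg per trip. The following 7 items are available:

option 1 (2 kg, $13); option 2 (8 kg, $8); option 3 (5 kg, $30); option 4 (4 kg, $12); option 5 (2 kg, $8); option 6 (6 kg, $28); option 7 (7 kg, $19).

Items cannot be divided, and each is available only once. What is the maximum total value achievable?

$51

Check high-value combinations within 10 kg:
- option 1+option 3+option 5: weight 2+5+2=9, value 13+30+8=51
- option 1+option 5+option 6: weight 2+2+6=10, value 13+8+28=49
- option 1+option 3: weight 2+5=7, value 13+30=43
Best: $51.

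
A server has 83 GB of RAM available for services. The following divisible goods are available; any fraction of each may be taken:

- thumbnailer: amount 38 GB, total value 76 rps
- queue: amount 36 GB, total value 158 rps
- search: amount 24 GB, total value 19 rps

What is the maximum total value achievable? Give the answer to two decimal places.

Take in order of value per unit:
- queue (158/36 per unit): all 36 → value 158, running total 158.00
- thumbnailer (76/38 per unit): all 38 → value 76, running total 234.00
- search (19/24 per unit): 9 of 24 → value 9×19/24 = 7.1250, running total 241.13
Total 241.13.

241.13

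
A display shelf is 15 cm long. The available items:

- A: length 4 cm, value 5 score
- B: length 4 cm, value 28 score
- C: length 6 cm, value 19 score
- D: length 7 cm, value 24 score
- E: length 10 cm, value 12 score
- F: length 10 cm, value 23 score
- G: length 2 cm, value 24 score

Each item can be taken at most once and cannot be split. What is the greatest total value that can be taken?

76 score

Check high-value combinations within 15 cm:
- B+D+G: length 4+7+2=13, value 28+24+24=76
- B+C+G: length 4+6+2=12, value 28+19+24=71
- C+D+G: length 6+7+2=15, value 19+24+24=67
- A+B+G: length 4+4+2=10, value 5+28+24=57
Best: 76 score.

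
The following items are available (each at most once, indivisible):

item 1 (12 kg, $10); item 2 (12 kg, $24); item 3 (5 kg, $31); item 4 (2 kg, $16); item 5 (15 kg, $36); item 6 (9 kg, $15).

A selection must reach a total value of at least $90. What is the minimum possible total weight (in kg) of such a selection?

31

Subsets with value ≥ 90, sorted by total weight:
- item 3+item 4+item 5+item 6: weight 31, value 98
- item 2+item 3+item 5: weight 32, value 91
- item 2+item 3+item 4+item 5: weight 34, value 107
Minimum weight: 31 kg.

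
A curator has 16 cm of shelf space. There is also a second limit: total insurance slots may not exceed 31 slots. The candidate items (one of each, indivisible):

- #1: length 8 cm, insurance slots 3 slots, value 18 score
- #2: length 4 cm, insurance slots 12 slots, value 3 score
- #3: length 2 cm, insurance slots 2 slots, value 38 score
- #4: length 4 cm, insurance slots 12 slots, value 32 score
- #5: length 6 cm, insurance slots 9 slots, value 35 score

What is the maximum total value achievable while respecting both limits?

Feasible sets respecting both limits:
- #3+#4+#5: length 12, insurance slots 23, value 105
- #1+#3+#5: length 16, insurance slots 14, value 91
- #1+#3+#4: length 14, insurance slots 17, value 88
Best: 105 score.

105 score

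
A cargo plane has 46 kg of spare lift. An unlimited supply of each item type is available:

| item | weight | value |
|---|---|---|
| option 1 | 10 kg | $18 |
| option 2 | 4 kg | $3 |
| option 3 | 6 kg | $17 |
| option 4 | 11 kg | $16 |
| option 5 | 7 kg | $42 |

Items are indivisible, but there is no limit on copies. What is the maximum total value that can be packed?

Best value-per-unit is option 5 at 42/7; filling with it alone gives 6×42 = 252.
Optimal mix: 1×option 2 + 6×option 5 → weight 46, value 255.

$255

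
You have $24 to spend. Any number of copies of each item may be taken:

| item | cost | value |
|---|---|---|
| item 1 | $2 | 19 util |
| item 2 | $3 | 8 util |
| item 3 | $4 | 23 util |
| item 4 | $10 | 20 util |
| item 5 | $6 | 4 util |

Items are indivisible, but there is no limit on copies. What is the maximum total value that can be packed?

Best value-per-unit is item 1 at 19/2, and filling with it alone uses cost 12×2=24. No mix of the others beats 12×19 = 228.

228 util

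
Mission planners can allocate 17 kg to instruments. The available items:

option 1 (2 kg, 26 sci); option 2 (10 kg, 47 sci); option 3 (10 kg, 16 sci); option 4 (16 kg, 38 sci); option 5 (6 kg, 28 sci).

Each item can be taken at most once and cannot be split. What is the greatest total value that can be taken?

75 sci

Check high-value combinations within 17 kg:
- option 2+option 5: mass 10+6=16, value 47+28=75
- option 1+option 2: mass 2+10=12, value 26+47=73
- option 1+option 5: mass 2+6=8, value 26+28=54
Best: 75 sci.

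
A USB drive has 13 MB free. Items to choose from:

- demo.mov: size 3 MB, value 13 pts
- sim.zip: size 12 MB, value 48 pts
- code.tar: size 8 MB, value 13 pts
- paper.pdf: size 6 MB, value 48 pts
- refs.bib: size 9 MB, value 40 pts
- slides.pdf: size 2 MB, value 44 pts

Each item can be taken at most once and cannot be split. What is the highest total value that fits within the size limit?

This is a 0/1 knapsack; check combinations near the capacity.
- demo.mov+paper.pdf+slides.pdf: size 3+6+2=11, value 13+48+44=105
- paper.pdf+slides.pdf: size 6+2=8, value 48+44=92
- refs.bib+slides.pdf: size 9+2=11, value 40+44=84
- demo.mov+code.tar+slides.pdf: size 3+8+2=13, value 13+13+44=70
- demo.mov+paper.pdf: size 3+6=9, value 13+48=61
Best: 105 pts.

105 pts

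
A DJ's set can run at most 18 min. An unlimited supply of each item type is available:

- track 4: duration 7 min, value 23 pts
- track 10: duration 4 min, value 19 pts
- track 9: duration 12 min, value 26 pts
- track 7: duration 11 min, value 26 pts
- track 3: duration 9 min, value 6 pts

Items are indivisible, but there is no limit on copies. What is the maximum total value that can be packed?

Best value-per-unit is track 10 at 19/4, and filling with it alone uses duration 4×4=16. No mix of the others beats 4×19 = 76.

76 pts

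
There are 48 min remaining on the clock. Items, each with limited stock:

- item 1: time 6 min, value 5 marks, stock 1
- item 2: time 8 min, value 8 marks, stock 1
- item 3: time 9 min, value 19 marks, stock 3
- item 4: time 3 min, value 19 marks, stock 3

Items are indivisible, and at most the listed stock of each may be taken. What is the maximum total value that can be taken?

122 marks

Top feasible selections:
- 1×item 2 + 3×item 3 + 3×item 4: time 44, value 122
- 1×item 1 + 3×item 3 + 3×item 4: time 42, value 119
- 3×item 3 + 3×item 4: time 36, value 114
- 1×item 1 + 1×item 2 + 2×item 3 + 3×item 4: time 41, value 108
Best: 122 marks.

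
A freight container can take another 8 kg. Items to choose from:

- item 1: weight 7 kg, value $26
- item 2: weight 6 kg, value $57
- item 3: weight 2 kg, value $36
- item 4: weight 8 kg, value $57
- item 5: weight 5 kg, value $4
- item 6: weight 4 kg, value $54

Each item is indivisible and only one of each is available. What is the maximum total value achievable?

Check high-value combinations within 8 kg:
- item 2+item 3: weight 6+2=8, value 57+36=93
- item 3+item 6: weight 2+4=6, value 36+54=90
- item 2: weight 6, value 57
Best: $93.

$93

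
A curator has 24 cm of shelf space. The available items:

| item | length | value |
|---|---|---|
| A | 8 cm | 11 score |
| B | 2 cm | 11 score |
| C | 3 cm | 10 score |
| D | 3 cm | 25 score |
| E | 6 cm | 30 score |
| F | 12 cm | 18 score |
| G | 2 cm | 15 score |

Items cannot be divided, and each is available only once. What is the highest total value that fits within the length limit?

Check high-value combinations within 24 cm:
- A+B+C+D+E+G: length 8+2+3+3+6+2=24, value 11+11+10+25+30+15=102
- A+B+D+E+G: length 8+2+3+6+2=21, value 11+11+25+30+15=92
- B+C+D+E+G: length 2+3+3+6+2=16, value 11+10+25+30+15=91
- A+C+D+E+G: length 8+3+3+6+2=22, value 11+10+25+30+15=91
- D+E+F+G: length 3+6+12+2=23, value 25+30+18+15=88
Best: 102 score.

102 score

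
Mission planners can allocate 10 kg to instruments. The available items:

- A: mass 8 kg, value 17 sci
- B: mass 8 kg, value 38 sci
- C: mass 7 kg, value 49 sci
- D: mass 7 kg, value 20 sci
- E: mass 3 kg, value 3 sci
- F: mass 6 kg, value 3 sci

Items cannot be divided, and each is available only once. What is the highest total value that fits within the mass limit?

52 sci

This is a 0/1 knapsack; check combinations near the capacity.
- C+E: mass 7+3=10, value 49+3=52
- C: mass 7, value 49
- B: mass 8, value 38
- D+E: mass 7+3=10, value 20+3=23
Best: 52 sci.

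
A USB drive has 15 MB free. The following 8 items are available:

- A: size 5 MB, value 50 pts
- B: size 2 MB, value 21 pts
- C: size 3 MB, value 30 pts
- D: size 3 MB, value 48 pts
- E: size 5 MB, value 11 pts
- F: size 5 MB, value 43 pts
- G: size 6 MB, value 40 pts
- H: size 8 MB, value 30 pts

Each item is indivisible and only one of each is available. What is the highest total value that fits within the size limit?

Check high-value combinations within 15 MB:
- A+B+D+F: size 5+2+3+5=15, value 50+21+48+43=162
- A+B+C+D: size 5+2+3+3=13, value 50+21+30+48=149
- A+B+C+F: size 5+2+3+5=15, value 50+21+30+43=144
- B+C+D+F: size 2+3+3+5=13, value 21+30+48+43=142
Best: 162 pts.

162 pts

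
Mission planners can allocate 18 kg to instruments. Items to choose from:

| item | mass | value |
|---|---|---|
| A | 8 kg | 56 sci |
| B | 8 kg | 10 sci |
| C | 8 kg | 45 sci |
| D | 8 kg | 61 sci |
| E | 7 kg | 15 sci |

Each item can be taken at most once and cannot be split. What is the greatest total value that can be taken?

117 sci

Check high-value combinations within 18 kg:
- A+D: mass 8+8=16, value 56+61=117
- C+D: mass 8+8=16, value 45+61=106
- A+C: mass 8+8=16, value 56+45=101
- D+E: mass 8+7=15, value 61+15=76
Best: 117 sci.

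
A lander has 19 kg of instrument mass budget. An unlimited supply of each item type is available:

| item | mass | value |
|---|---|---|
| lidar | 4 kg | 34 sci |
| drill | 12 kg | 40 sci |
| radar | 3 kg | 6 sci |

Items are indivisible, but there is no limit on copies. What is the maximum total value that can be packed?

142 sci

Best value-per-unit is lidar at 34/4; filling with it alone gives 4×34 = 136.
Optimal mix: 4×lidar + 1×radar → mass 19, value 142.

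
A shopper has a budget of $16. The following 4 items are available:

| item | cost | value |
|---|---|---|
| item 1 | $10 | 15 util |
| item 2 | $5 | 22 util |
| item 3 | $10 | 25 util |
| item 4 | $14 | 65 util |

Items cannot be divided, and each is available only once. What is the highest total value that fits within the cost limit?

65 util

Check high-value combinations within $16:
- item 4: cost 14, value 65
- item 2+item 3: cost 5+10=15, value 22+25=47
- item 1+item 2: cost 10+5=15, value 15+22=37
Best: 65 util.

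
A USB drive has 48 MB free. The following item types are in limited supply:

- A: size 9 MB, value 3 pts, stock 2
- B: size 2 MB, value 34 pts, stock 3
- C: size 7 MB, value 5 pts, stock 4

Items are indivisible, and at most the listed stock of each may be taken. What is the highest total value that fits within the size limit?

Top feasible selections:
- 1×A + 3×B + 4×C: size 43, value 125
- 2×A + 3×B + 3×C: size 45, value 123
- 3×B + 4×C: size 34, value 122
- 1×A + 3×B + 3×C: size 36, value 120
Best: 125 pts.

125 pts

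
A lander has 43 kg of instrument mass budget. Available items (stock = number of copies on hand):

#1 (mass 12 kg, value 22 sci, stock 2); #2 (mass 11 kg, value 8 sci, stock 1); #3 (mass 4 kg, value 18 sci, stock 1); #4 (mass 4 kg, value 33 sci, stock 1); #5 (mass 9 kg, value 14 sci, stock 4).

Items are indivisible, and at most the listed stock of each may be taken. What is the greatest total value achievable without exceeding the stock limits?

Best selections within mass 43 and stock limits:
- 2×#1 + 1×#3 + 1×#4 + 1×#5: mass 41, value 109
- 2×#1 + 1×#2 + 1×#3 + 1×#4: mass 43, value 103
- 1×#1 + 1×#3 + 1×#4 + 2×#5: mass 38, value 101
Best: 109 sci.

109 sci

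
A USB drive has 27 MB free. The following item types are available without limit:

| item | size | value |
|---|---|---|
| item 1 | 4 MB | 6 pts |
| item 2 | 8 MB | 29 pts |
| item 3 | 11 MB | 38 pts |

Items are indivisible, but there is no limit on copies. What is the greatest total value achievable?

Best value-per-unit is item 2 at 29/8; filling with it alone gives 3×29 = 87.
Optimal mix: 2×item 2 + 1×item 3 → size 27, value 96.

96 pts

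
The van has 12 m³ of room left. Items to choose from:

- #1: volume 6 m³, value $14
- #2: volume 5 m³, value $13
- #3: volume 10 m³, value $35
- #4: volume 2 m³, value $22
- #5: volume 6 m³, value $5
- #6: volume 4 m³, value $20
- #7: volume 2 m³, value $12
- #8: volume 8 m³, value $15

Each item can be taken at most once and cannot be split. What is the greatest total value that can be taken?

$57

Check high-value combinations within 12 m³:
- #3+#4: volume 10+2=12, value 35+22=57
- #1+#4+#6: volume 6+2+4=12, value 14+22+20=56
- #2+#4+#6: volume 5+2+4=11, value 13+22+20=55
- #4+#6+#7: volume 2+4+2=8, value 22+20+12=54
- #4+#7+#8: volume 2+2+8=12, value 22+12+15=49
Best: $57.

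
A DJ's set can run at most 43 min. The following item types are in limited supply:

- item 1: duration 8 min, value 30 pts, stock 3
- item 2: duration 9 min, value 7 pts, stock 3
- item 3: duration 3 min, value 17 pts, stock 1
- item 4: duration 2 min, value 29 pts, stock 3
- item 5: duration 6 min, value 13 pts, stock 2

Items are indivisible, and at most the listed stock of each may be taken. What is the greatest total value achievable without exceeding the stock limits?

207 pts

Best selections within duration 43 and stock limits:
- 3×item 1 + 1×item 3 + 3×item 4 + 1×item 5: duration 39, value 207
- 3×item 1 + 3×item 4 + 2×item 5: duration 42, value 203
Best: 207 pts.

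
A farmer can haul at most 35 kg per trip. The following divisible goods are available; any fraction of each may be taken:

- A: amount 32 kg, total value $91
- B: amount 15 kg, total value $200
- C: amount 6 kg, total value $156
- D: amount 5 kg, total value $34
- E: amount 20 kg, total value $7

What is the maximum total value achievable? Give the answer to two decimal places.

Take in order of value per unit:
- C (156/6 per unit): all 6 → value 156, running total 156.00
- B (200/15 per unit): all 15 → value 200, running total 356.00
- D (34/5 per unit): all 5 → value 34, running total 390.00
- A (91/32 per unit): 9 of 32 → value 9×91/32 = 25.5938, running total 415.59
Total 415.59.

415.59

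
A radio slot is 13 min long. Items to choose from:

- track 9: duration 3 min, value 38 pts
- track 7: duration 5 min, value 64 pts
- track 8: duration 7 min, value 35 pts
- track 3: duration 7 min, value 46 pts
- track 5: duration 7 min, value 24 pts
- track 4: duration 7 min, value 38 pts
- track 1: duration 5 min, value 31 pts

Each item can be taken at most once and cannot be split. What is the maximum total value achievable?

133 pts

This is a 0/1 knapsack; check combinations near the capacity.
- track 9+track 7+track 1: duration 3+5+5=13, value 38+64+31=133
- track 7+track 3: duration 5+7=12, value 64+46=110
- track 9+track 7: duration 3+5=8, value 38+64=102
- track 7+track 4: duration 5+7=12, value 64+38=102
- track 7+track 8: duration 5+7=12, value 64+35=99
Best: 133 pts.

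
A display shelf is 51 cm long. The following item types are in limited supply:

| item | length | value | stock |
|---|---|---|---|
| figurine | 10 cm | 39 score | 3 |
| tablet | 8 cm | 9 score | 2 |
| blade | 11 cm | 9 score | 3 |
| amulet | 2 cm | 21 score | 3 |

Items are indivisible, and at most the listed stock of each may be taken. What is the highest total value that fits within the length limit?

Top feasible selections:
- 3×figurine + 1×tablet + 3×amulet: length 44, value 189
- 3×figurine + 1×blade + 3×amulet: length 47, value 189
Best: 189 score.

189 score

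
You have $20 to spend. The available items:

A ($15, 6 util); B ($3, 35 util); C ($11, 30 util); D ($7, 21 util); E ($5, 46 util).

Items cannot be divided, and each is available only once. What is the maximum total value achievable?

Check high-value combinations within $20:
- B+C+E: cost 3+11+5=19, value 35+30+46=111
- B+D+E: cost 3+7+5=15, value 35+21+46=102
- B+E: cost 3+5=8, value 35+46=81
- C+E: cost 11+5=16, value 30+46=76
Best: 111 util.

111 util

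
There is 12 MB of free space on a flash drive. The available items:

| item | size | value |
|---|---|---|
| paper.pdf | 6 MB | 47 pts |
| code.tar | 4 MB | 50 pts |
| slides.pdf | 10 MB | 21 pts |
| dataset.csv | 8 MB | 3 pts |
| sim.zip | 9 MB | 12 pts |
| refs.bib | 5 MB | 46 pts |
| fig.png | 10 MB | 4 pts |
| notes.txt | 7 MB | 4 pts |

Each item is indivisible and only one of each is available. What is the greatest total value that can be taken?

Check high-value combinations within 12 MB:
- paper.pdf+code.tar: size 6+4=10, value 47+50=97
- code.tar+refs.bib: size 4+5=9, value 50+46=96
- paper.pdf+refs.bib: size 6+5=11, value 47+46=93
- code.tar+notes.txt: size 4+7=11, value 50+4=54
- code.tar+dataset.csv: size 4+8=12, value 50+3=53
Best: 97 pts.

97 pts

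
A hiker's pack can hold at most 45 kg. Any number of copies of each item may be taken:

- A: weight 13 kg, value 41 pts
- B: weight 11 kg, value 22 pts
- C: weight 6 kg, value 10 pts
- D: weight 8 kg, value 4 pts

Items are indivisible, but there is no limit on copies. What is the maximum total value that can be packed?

Best value-per-unit is A at 41/13; filling with it alone gives 3×41 = 123.
Optimal mix: 3×A + 1×C → weight 45, value 133.

133 pts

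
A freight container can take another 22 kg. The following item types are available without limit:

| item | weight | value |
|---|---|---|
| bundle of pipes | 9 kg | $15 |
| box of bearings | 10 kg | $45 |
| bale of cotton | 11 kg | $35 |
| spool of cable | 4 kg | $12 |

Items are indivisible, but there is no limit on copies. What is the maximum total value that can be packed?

Best value-per-unit is box of bearings at 45/10, and filling with it alone uses weight 2×10=20. No mix of the others beats 2×45 = 90.

$90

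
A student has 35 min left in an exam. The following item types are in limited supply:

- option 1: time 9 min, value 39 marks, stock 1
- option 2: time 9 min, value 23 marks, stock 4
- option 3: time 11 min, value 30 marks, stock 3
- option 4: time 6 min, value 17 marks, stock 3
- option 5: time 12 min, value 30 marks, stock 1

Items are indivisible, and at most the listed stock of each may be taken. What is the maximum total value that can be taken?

109 marks

Best selections within time 35 and stock limits:
- 1×option 1 + 1×option 2 + 1×option 3 + 1×option 4: time 35, value 109
- 1×option 1 + 1×option 3 + 2×option 4: time 32, value 103
- 1×option 1 + 2×option 4 + 1×option 5: time 33, value 103
Best: 109 marks.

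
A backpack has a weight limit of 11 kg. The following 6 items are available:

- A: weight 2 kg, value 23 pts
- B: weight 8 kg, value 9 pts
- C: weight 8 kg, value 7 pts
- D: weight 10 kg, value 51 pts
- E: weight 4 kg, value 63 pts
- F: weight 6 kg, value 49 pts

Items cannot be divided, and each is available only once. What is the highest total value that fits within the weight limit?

Check high-value combinations within 11 kg:
- E+F: weight 4+6=10, value 63+49=112
- A+E: weight 2+4=6, value 23+63=86
- A+F: weight 2+6=8, value 23+49=72
Best: 112 pts.

112 pts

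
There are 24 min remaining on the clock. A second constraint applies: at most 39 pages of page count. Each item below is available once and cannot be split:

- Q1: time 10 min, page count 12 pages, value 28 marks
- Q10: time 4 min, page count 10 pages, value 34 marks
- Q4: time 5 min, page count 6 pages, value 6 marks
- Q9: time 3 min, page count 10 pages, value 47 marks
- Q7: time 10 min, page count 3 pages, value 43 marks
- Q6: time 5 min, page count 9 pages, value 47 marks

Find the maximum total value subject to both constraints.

171 marks

Feasible sets respecting both limits:
- Q10+Q9+Q7+Q6: time 22, page count 32, value 171
- Q4+Q9+Q7+Q6: time 23, page count 28, value 143
- Q9+Q7+Q6: time 18, page count 22, value 137
- Q10+Q4+Q9+Q6: time 17, page count 35, value 134
Best: 171 marks.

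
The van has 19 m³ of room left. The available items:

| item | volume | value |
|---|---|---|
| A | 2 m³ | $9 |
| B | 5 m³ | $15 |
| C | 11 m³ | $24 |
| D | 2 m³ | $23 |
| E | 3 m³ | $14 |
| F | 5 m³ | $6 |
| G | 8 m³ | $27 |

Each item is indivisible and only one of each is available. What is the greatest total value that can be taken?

This is a 0/1 knapsack; check combinations near the capacity.
- B+D+E+G: volume 5+2+3+8=18, value 15+23+14+27=79
- A+B+D+G: volume 2+5+2+8=17, value 9+15+23+27=74
- A+D+E+G: volume 2+2+3+8=15, value 9+23+14+27=73
Best: $79.

$79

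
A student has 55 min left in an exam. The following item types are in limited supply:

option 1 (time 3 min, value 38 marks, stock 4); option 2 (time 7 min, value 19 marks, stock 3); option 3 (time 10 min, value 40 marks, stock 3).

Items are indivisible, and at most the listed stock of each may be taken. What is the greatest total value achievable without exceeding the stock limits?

291 marks

Top feasible selections:
- 4×option 1 + 1×option 2 + 3×option 3: time 49, value 291
- 4×option 1 + 3×option 2 + 2×option 3: time 53, value 289
- 4×option 1 + 3×option 3: time 42, value 272
- 3×option 1 + 2×option 2 + 3×option 3: time 53, value 272
Best: 291 marks.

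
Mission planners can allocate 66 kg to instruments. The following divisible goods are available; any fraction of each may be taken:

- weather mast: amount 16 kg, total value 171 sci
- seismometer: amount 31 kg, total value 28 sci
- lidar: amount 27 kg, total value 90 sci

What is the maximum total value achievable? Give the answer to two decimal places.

Take in order of value per unit:
- weather mast (171/16 per unit): all 16 → value 171, running total 171.00
- lidar (90/27 per unit): all 27 → value 90, running total 261.00
- seismometer (28/31 per unit): 23 of 31 → value 23×28/31 = 20.7742, running total 281.77
Total 281.77.

281.77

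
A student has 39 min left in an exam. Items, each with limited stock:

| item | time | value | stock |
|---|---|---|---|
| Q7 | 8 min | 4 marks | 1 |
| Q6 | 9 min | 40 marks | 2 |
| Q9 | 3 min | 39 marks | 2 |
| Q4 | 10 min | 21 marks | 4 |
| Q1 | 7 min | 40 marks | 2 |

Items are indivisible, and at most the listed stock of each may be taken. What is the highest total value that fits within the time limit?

238 marks

Best selections within time 39 and stock limits:
- 2×Q6 + 2×Q9 + 2×Q1: time 38, value 238
- 1×Q6 + 2×Q9 + 1×Q4 + 2×Q1: time 39, value 219
- 1×Q7 + 1×Q6 + 2×Q9 + 2×Q1: time 37, value 202
Best: 238 marks.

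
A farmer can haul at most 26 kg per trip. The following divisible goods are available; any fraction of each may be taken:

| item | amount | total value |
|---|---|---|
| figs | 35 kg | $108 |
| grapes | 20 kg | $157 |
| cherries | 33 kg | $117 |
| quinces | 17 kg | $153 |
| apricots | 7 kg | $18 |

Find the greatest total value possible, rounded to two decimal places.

223.65

Take in order of value per unit:
- quinces (153/17 per unit): all 17 → value 153, running total 153.00
- grapes (157/20 per unit): 9 of 20 → value 9×157/20 = 70.6500, running total 223.65
Total 223.65.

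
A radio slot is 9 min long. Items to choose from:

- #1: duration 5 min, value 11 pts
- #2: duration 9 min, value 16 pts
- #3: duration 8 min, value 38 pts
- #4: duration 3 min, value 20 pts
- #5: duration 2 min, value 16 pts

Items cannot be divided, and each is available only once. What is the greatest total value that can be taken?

Check high-value combinations within 9 min:
- #3: duration 8, value 38
- #4+#5: duration 3+2=5, value 20+16=36
- #1+#4: duration 5+3=8, value 11+20=31
Best: 38 pts.

38 pts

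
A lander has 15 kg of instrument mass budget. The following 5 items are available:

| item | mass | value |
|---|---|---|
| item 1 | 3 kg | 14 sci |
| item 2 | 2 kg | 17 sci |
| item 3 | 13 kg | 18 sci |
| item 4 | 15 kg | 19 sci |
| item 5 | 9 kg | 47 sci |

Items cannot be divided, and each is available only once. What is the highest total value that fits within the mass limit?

This is a 0/1 knapsack; check combinations near the capacity.
- item 1+item 2+item 5: mass 3+2+9=14, value 14+17+47=78
- item 2+item 5: mass 2+9=11, value 17+47=64
- item 1+item 5: mass 3+9=12, value 14+47=61
Best: 78 sci.

78 sci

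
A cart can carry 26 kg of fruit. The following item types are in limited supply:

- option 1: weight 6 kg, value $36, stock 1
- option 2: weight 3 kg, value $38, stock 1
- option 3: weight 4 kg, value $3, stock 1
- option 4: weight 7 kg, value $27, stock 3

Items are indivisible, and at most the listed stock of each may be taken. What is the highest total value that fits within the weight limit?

Best selections within weight 26 and stock limits:
- 1×option 1 + 1×option 2 + 2×option 4: weight 23, value 128
- 1×option 2 + 3×option 4: weight 24, value 119
- 1×option 1 + 1×option 2 + 1×option 3 + 1×option 4: weight 20, value 104
- 1×option 1 + 1×option 2 + 1×option 4: weight 16, value 101
Best: $128.

$128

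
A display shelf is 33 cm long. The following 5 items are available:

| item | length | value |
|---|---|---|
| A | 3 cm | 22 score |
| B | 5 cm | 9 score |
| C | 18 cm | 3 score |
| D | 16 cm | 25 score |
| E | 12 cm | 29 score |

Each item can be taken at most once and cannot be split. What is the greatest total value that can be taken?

76 score

This is a 0/1 knapsack; check combinations near the capacity.
- A+D+E: length 3+16+12=31, value 22+25+29=76
- B+D+E: length 5+16+12=33, value 9+25+29=63
- A+B+E: length 3+5+12=20, value 22+9+29=60
- A+B+D: length 3+5+16=24, value 22+9+25=56
- D+E: length 16+12=28, value 25+29=54
Best: 76 score.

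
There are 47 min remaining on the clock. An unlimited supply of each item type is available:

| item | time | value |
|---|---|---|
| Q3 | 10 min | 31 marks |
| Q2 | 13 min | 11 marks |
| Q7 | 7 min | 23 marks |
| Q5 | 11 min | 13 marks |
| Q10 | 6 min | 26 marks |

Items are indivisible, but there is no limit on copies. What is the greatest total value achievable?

187 marks

Best value-per-unit is Q10 at 26/6; filling with it alone gives 7×26 = 182.
Optimal mix: 1×Q3 + 6×Q10 → time 46, value 187.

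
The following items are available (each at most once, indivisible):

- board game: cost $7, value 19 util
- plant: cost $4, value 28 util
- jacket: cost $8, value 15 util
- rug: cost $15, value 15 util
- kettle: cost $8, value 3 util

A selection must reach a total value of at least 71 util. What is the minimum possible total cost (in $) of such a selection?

Subsets with value ≥ 71, sorted by total cost:
- board game+plant+jacket+rug: cost 34, value 77
- board game+plant+jacket+rug+kettle: cost 42, value 80
Minimum cost: 34 $.

34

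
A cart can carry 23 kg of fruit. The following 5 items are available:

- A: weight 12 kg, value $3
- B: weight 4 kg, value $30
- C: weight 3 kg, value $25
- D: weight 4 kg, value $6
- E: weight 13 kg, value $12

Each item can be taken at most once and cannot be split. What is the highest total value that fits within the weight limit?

Check high-value combinations within 23 kg:
- B+C+E: weight 4+3+13=20, value 30+25+12=67
- A+B+C+D: weight 12+4+3+4=23, value 3+30+25+6=64
- B+C+D: weight 4+3+4=11, value 30+25+6=61
- A+B+C: weight 12+4+3=19, value 3+30+25=58
Best: $67.

$67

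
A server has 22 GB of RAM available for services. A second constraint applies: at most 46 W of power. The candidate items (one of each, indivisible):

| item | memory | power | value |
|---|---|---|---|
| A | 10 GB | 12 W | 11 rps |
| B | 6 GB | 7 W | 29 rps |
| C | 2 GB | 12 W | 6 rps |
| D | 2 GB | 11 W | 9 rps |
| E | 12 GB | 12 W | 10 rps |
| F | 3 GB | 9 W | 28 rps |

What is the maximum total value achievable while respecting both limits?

77 rps

Feasible sets respecting both limits:
- A+B+D+F: memory 21, power 39, value 77
- A+B+C+F: memory 21, power 40, value 74
- B+C+D+F: memory 13, power 39, value 72
- A+B+F: memory 19, power 28, value 68
Best: 77 rps.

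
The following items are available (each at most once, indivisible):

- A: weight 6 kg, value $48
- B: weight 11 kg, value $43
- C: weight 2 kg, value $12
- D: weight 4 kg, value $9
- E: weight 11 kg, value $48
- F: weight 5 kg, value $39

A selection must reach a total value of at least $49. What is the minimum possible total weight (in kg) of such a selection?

7

Subsets with value ≥ 49, sorted by total weight:
- C+F: weight 7, value 51
- A+C: weight 8, value 60
- A+D: weight 10, value 57
Minimum weight: 7 kg.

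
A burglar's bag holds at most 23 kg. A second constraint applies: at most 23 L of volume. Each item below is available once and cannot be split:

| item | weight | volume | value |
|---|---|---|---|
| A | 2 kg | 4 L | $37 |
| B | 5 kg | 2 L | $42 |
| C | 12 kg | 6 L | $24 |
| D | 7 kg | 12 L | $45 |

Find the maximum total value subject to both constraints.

$124

Feasible sets respecting both limits:
- A+B+D: weight 14, volume 18, value 124
- A+C+D: weight 21, volume 22, value 106
- A+B+C: weight 19, volume 12, value 103
- B+D: weight 12, volume 14, value 87
Best: $124.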